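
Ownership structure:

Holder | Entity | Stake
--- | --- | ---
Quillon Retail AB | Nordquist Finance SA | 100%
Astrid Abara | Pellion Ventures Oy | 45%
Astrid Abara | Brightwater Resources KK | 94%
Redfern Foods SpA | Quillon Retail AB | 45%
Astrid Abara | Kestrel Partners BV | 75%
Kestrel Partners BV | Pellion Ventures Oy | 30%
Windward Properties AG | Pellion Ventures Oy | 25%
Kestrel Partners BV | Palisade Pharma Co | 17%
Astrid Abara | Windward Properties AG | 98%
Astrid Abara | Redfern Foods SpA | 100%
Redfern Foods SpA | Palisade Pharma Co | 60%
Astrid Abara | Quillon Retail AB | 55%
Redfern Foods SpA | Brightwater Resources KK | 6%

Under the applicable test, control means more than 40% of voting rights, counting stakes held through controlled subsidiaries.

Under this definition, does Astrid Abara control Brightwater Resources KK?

Astrid holds 100% of Redfern, so Astrid controls Redfern.
Redfern and Astrid together hold 6% + 94% = 100% of Brightwater, so Astrid controls Brightwater.

Yes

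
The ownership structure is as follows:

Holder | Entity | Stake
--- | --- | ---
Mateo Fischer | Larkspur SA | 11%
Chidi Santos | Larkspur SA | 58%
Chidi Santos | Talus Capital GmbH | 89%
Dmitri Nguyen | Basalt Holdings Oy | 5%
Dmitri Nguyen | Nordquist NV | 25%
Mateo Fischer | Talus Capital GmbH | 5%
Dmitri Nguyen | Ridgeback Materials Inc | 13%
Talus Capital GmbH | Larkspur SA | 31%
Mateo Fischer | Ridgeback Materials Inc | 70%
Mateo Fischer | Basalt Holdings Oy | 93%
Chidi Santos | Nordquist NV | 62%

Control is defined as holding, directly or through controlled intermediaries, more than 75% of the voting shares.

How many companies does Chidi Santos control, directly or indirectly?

Chidi holds 89% of Talus, so Chidi controls Talus.
Talus and Chidi together hold 31% + 58% = 89% of Larkspur, so Chidi controls Larkspur.
No other company's threshold is met.
Chidi controls 2 companies.

2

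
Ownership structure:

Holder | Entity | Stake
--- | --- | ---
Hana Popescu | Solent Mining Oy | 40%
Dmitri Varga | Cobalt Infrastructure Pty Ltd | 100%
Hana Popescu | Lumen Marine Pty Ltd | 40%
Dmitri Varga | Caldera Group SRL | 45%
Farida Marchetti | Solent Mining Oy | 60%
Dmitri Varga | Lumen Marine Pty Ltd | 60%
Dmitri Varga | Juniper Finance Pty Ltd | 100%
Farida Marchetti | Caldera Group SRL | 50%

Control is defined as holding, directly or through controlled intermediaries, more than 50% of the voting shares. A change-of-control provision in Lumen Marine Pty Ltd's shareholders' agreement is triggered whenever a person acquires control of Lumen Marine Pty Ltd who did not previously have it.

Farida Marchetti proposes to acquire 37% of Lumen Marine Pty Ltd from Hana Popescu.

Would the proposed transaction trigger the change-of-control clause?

No

The purchase adds only to Farida's holdings (Hana's stake shrinks), so Farida is the only person who could newly come to control Lumen.
Farida holds 60% of Solent, so Farida controls Solent.
Neither Farida nor any entity Farida controls holds any voting interest in Lumen.
So before the transaction, Farida does not control Lumen.
After the purchase, Farida holds 37% of Lumen directly, and Hana's stake falls to 3%.
After the transaction, Farida's side holds 37% of Lumen, not > 50%, so Farida still does not control Lumen.
No new person acquires control, so the clause is not triggered.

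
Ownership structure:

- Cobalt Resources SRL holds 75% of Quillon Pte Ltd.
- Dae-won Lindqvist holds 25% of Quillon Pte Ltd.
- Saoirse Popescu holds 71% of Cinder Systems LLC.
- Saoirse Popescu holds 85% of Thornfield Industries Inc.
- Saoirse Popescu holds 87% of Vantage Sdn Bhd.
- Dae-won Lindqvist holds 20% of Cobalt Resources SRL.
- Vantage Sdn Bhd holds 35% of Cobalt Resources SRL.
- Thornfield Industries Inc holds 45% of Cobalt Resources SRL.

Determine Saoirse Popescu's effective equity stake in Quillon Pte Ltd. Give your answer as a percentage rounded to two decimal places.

Saoirse reaches Quillon along 2 paths.
Via Thornfield → Cobalt: 85% × 45% × 75% = 28.6875%.
Via Vantage → Cobalt: 87% × 35% × 75% = 22.8375%.
Total: 28.6875% + 22.8375% = 51.525%.
Rounded: 51.53%.

51.53%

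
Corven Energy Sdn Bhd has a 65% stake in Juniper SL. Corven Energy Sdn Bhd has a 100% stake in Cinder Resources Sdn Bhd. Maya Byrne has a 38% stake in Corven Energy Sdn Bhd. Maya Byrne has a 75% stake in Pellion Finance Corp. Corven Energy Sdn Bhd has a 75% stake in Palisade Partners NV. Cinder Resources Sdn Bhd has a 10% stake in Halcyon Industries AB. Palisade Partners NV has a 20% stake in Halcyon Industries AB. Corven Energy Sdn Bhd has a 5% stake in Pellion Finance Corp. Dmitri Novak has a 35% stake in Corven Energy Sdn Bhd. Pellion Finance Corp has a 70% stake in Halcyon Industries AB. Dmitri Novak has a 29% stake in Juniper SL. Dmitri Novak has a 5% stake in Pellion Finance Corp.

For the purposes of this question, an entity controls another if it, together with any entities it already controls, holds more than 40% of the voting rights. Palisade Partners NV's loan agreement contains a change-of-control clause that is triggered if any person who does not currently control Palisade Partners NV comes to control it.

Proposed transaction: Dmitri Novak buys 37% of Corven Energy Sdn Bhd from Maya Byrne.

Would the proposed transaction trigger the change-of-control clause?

The purchase adds only to Dmitri's holdings (Maya's stake shrinks), so Dmitri is the only person who could newly come to control Palisade.
Dmitri's largest direct stake is 35% in Corven, which does not meet the threshold, so Dmitri controls no company.
Neither Dmitri nor any entity Dmitri controls holds any voting interest in Palisade.
So before the transaction, Dmitri does not control Palisade.
After the purchase, Dmitri's direct stake in Corven rises to 35% + 37% = 72%, and Maya's stake falls to 1%.
Dmitri holds 72% of Corven, so Dmitri controls Corven.
Corven holds 75% of Palisade, so Dmitri controls Palisade.
Dmitri did not control Palisade before and does after, so the clause is triggered.

Yes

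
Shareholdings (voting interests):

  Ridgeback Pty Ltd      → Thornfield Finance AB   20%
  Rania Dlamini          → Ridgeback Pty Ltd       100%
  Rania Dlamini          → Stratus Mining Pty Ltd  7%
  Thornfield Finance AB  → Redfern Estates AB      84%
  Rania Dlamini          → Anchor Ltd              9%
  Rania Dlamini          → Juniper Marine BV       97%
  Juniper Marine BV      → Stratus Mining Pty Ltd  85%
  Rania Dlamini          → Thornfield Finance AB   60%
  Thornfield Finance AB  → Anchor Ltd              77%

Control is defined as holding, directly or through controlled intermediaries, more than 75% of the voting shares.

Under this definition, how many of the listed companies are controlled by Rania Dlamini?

6

Rania holds 100% of Ridgeback, so Rania controls Ridgeback.
Rania holds 97% of Juniper, so Rania controls Juniper.
Juniper and Rania together hold 85% + 7% = 92% of Stratus, so Rania controls Stratus.
Rania and Ridgeback together hold 60% + 20% = 80% of Thornfield, so Rania controls Thornfield.
Thornfield holds 84% of Redfern, so Rania controls Redfern.
Thornfield and Rania together hold 77% + 9% = 86% of Anchor, so Rania controls Anchor.
Rania controls 6 companies.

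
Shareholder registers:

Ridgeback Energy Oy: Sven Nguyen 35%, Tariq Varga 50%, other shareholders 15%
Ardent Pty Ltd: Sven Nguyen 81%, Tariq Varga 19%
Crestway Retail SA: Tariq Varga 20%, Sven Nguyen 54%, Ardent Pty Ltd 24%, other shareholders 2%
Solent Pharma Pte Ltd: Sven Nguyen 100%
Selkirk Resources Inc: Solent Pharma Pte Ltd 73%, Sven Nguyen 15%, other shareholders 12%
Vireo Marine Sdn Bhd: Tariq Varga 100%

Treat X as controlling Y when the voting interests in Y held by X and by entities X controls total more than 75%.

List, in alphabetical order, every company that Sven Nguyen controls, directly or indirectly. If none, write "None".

Ardent Pty Ltd, Crestway Retail SA, Selkirk Resources Inc, Solent Pharma Pte Ltd

Sven holds 81% of Ardent, so Sven controls Ardent.
Sven and Ardent together hold 54% + 24% = 78% of Crestway, so Sven controls Crestway.
Sven holds 100% of Solent, so Sven controls Solent.
Solent and Sven together hold 73% + 15% = 88% of Selkirk, so Sven controls Selkirk.
No other company's threshold is met.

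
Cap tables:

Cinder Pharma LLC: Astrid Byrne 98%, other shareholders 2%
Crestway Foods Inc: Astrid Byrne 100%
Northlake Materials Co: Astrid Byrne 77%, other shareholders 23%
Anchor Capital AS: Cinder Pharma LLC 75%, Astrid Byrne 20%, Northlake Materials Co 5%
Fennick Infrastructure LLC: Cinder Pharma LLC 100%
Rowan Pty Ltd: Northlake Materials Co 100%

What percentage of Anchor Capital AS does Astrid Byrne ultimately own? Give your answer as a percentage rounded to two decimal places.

Astrid reaches Anchor along 3 paths.
Via Cinder: 98% × 75% = 73.5%.
Direct stake: 20% = 20%.
Via Northlake: 77% × 5% = 3.85%.
Total: 73.5% + 20% + 3.85% = 97.35%.

97.35%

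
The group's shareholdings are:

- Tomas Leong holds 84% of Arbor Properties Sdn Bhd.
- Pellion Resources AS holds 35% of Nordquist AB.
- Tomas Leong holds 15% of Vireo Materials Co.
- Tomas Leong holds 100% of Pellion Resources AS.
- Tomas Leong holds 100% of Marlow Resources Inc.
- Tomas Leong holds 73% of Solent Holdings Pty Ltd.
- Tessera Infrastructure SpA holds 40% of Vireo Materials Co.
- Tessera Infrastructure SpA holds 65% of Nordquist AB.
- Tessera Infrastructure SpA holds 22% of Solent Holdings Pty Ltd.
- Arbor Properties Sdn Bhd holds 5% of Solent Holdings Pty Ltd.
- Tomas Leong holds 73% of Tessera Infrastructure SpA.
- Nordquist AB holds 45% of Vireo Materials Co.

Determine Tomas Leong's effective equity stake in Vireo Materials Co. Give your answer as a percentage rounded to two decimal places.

81.30%

Tomas reaches Vireo along 4 paths.
Via Tessera → Nordquist: 73% × 65% × 45% = 21.3525%.
Via Pellion → Nordquist: 100% × 35% × 45% = 15.75%.
Direct stake: 15% = 15%.
Via Tessera: 73% × 40% = 29.2%.
Total: 21.3525% + 15.75% + 15% + 29.2% = 81.3025%.
Rounded: 81.30%.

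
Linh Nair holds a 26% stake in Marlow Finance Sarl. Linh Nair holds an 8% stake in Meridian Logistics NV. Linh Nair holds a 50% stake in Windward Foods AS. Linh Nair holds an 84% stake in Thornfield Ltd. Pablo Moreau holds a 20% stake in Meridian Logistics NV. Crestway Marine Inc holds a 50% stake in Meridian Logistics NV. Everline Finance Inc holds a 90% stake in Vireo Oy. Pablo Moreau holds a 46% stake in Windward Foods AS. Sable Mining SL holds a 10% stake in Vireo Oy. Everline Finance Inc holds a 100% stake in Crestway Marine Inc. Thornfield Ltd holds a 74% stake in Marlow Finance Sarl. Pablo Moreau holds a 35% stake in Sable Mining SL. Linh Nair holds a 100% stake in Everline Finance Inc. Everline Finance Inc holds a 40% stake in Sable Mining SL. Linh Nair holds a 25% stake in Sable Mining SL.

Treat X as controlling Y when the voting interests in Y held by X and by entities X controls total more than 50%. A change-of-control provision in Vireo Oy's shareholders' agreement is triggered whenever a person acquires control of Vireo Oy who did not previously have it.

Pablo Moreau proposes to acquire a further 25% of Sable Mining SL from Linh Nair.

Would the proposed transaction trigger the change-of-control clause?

No

The purchase adds only to Pablo's holdings (Linh's stake shrinks), so Pablo is the only person who could newly come to control Vireo.
Pablo's largest direct stake is 46% in Windward, which does not meet the threshold, so Pablo controls no company.
Neither Pablo nor any entity Pablo controls holds any voting interest in Vireo.
So before the transaction, Pablo does not control Vireo.
After the purchase, Pablo's direct stake in Sable rises to 35% + 25% = 60%, and Linh's stake falls to 0%.
Pablo holds 60% of Sable, so Pablo controls Sable.
After the transaction, Pablo's side holds 10% of Vireo, not > 50%, so Pablo still does not control Vireo.
No new person acquires control, so the clause is not triggered.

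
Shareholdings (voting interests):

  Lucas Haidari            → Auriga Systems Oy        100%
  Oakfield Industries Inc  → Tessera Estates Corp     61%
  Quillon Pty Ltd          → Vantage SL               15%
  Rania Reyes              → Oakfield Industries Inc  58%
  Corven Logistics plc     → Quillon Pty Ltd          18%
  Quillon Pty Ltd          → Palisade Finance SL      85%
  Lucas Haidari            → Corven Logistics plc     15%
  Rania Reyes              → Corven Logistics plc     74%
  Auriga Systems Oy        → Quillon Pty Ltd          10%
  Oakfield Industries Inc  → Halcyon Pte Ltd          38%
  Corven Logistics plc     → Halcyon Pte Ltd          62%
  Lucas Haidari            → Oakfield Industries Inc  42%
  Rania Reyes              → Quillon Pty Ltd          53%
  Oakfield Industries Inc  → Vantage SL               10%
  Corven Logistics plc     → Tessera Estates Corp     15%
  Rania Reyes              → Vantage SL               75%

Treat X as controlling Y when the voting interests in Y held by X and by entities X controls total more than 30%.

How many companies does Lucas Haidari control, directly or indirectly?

4

Lucas holds 42% of Oakfield, so Lucas controls Oakfield.
Lucas holds 100% of Auriga, so Lucas controls Auriga.
Oakfield holds 38% of Halcyon, so Lucas controls Halcyon.
Oakfield holds 61% of Tessera, so Lucas controls Tessera.
No other company's threshold is met.
Lucas controls 4 companies.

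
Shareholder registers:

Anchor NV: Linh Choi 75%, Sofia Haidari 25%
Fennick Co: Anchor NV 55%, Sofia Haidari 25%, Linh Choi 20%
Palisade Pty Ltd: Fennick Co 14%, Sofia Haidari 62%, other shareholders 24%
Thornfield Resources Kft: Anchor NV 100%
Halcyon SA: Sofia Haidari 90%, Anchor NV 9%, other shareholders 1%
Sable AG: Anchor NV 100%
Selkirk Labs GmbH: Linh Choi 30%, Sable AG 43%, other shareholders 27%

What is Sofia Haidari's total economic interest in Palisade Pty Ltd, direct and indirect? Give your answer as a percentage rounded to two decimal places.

67.43%

Sofia reaches Palisade along 3 paths.
Via Anchor → Fennick: 25% × 55% × 14% = 1.925%.
Via Fennick: 25% × 14% = 3.5%.
Direct stake: 62% = 62%.
Total: 1.925% + 3.5% + 62% = 67.425%.
Rounded: 67.43%.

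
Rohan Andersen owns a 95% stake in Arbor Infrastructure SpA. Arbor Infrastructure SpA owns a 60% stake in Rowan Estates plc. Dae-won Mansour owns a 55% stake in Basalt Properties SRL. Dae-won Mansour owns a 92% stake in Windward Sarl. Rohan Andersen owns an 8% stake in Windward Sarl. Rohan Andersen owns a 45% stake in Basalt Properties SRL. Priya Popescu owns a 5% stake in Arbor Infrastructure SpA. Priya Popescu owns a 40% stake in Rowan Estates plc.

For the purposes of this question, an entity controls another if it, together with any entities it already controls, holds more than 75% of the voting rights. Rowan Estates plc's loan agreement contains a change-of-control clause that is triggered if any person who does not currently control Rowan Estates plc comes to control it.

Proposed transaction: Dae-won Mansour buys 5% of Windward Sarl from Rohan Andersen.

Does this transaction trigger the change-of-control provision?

The purchase adds only to Dae-won's holdings (Rohan's stake shrinks), so Dae-won is the only person who could newly come to control Rowan.
Dae-won holds 92% of Windward, so Dae-won controls Windward.
Neither Dae-won nor any entity Dae-won controls holds any voting interest in Rowan.
So before the transaction, Dae-won does not control Rowan.
After the purchase, Dae-won's direct stake in Windward rises to 92% + 5% = 97%, and Rohan's stake falls to 3%.
Dae-won holds 97% of Windward, so Dae-won controls Windward.
After the transaction, neither Dae-won nor any entity Dae-won controls holds a voting interest in Rowan, so Dae-won still does not control it.
No new person acquires control, so the clause is not triggered.

No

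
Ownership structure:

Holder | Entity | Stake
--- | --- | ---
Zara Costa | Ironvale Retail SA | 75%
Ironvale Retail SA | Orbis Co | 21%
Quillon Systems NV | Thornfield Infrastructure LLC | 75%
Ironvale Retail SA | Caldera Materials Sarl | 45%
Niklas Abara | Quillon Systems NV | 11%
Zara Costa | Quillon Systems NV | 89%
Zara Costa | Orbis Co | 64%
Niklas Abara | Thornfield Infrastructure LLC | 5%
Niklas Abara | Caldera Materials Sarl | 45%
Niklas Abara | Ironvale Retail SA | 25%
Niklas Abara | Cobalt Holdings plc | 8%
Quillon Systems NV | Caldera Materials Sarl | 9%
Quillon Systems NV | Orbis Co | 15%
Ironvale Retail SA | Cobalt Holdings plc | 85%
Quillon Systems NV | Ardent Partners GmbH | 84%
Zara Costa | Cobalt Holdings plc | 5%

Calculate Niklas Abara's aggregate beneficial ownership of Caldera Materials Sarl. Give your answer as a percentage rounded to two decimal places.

57.24%

Niklas reaches Caldera along 3 paths.
Via Quillon: 11% × 9% = 0.99%.
Via Ironvale: 25% × 45% = 11.25%.
Direct stake: 45% = 45%.
Total: 0.99% + 11.25% + 45% = 57.24%.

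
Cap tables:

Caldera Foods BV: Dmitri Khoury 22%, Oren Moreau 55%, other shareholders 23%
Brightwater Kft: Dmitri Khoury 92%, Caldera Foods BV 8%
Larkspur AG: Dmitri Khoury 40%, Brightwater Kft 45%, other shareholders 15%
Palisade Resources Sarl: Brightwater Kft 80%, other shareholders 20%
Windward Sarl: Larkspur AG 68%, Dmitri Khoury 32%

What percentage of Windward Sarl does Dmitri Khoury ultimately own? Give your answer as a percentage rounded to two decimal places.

Dmitri reaches Windward along 4 paths.
Via Larkspur: 40% × 68% = 27.2%.
Via Brightwater → Larkspur: 92% × 45% × 68% = 28.152%.
Via Caldera → Brightwater → Larkspur: 22% × 8% × 45% × 68% = 0.53856%.
Direct stake: 32% = 32%.
Total: 27.2% + 28.152% + 0.53856% + 32% = 87.89056%.
Rounded: 87.89%.

87.89%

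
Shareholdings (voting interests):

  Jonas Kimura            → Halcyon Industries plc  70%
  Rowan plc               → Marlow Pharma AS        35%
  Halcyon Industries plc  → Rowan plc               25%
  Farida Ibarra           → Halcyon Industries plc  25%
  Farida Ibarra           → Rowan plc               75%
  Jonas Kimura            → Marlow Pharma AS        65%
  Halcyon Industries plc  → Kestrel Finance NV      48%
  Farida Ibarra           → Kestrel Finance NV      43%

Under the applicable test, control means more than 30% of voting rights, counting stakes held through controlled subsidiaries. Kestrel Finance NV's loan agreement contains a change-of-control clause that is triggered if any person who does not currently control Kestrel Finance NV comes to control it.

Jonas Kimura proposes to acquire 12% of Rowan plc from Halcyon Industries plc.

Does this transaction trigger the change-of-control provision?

The purchase adds only to Jonas's holdings (Halcyon's stake shrinks), so Jonas is the only person who could newly come to control Kestrel.
Jonas holds 70% of Halcyon, so Jonas controls Halcyon.
Halcyon holds 48% of Kestrel, so Jonas controls Kestrel.
So Jonas already controls Kestrel before the transaction.
After the purchase, Jonas holds 12% of Rowan directly, and Halcyon's stake falls to 13%.
Jonas controlled Kestrel already, so this is not a new person acquiring control; every other person's position is unchanged or reduced.
No new person acquires control, so the clause is not triggered.

No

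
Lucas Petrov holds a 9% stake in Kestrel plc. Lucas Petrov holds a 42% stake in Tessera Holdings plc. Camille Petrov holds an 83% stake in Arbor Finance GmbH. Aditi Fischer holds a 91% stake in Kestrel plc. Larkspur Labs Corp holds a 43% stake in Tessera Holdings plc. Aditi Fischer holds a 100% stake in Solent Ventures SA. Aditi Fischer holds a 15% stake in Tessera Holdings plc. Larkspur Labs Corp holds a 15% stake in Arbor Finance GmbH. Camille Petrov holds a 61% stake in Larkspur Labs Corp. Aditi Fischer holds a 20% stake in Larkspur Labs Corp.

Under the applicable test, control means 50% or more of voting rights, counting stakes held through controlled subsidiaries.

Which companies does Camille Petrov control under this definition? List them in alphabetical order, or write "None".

Arbor Finance GmbH, Larkspur Labs Corp

Camille holds 61% of Larkspur, so Camille controls Larkspur.
Camille and Larkspur together hold 83% + 15% = 98% of Arbor, so Camille controls Arbor.
No other company's threshold is met.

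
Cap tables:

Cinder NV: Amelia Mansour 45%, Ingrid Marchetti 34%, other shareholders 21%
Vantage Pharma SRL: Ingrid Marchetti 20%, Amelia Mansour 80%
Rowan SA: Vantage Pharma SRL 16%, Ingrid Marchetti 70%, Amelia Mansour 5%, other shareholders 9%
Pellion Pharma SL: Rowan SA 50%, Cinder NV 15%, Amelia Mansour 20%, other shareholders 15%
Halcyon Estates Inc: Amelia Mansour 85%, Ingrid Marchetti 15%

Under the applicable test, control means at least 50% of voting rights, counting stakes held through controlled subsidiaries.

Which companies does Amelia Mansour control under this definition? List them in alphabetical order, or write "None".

Amelia holds 80% of Vantage, so Amelia controls Vantage.
Amelia holds 85% of Halcyon, so Amelia controls Halcyon.
No other company's threshold is met.

Halcyon Estates Inc, Vantage Pharma SRL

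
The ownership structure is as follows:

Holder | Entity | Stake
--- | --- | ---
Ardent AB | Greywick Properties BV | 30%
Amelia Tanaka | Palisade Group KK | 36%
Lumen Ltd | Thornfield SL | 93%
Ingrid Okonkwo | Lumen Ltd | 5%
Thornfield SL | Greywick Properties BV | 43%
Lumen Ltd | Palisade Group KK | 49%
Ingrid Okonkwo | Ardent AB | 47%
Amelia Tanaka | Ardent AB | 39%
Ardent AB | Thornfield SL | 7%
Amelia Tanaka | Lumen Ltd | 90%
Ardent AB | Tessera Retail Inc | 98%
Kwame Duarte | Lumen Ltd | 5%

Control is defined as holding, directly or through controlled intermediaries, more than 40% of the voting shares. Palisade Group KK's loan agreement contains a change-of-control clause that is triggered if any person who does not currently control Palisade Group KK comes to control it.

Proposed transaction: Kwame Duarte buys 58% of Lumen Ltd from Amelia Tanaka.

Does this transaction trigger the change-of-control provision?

The purchase adds only to Kwame's holdings (Amelia's stake shrinks), so Kwame is the only person who could newly come to control Palisade.
Kwame's largest direct stake is 5% in Lumen, which does not meet the threshold, so Kwame controls no company.
Neither Kwame nor any entity Kwame controls holds any voting interest in Palisade.
So before the transaction, Kwame does not control Palisade.
After the purchase, Kwame's direct stake in Lumen rises to 5% + 58% = 63%, and Amelia's stake falls to 32%.
Kwame holds 63% of Lumen, so Kwame controls Lumen.
Lumen holds 49% of Palisade, so Kwame controls Palisade.
Kwame did not control Palisade before and does after, so the clause is triggered.

Yes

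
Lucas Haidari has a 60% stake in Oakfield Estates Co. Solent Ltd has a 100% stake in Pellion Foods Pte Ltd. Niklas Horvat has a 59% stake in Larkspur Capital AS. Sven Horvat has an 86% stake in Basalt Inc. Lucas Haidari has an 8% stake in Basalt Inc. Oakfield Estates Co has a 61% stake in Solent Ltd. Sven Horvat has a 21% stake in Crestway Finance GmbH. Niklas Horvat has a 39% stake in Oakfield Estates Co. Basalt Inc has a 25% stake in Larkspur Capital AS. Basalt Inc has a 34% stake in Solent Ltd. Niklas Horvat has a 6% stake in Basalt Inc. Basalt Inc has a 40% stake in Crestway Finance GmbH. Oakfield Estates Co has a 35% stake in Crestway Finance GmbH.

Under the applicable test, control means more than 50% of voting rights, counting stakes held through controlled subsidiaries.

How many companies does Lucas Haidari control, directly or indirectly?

3

Lucas holds 60% of Oakfield, so Lucas controls Oakfield.
Oakfield holds 61% of Solent, so Lucas controls Solent.
Solent holds 100% of Pellion, so Lucas controls Pellion.
No other company's threshold is met.
Lucas controls 3 companies.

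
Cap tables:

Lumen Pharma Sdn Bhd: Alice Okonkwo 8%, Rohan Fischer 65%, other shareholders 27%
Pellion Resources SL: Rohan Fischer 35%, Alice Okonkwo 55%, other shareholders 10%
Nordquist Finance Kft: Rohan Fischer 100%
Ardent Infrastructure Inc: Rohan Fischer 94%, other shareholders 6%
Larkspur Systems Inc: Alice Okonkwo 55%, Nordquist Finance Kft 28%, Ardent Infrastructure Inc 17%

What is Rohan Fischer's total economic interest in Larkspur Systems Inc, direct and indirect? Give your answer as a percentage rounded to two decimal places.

Rohan reaches Larkspur along 2 paths.
Via Nordquist: 100% × 28% = 28%.
Via Ardent: 94% × 17% = 15.98%.
Total: 28% + 15.98% = 43.98%.

43.98%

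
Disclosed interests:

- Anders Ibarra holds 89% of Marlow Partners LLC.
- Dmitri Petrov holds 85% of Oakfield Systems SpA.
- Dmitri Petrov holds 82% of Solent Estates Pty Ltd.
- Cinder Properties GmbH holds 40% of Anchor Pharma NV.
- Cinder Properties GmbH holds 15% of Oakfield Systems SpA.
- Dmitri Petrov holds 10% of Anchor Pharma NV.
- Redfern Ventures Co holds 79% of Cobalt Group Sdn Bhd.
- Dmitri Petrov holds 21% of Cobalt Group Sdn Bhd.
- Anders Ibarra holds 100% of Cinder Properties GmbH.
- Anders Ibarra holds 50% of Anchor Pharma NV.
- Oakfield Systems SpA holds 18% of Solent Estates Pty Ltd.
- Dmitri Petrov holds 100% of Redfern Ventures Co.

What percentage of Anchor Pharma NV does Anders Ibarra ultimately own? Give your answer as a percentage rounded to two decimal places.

Anders reaches Anchor along 2 paths.
Direct stake: 50% = 50%.
Via Cinder: 100% × 40% = 40%.
Total: 50% + 40% = 90%.
Rounded: 90.00%.

90.00%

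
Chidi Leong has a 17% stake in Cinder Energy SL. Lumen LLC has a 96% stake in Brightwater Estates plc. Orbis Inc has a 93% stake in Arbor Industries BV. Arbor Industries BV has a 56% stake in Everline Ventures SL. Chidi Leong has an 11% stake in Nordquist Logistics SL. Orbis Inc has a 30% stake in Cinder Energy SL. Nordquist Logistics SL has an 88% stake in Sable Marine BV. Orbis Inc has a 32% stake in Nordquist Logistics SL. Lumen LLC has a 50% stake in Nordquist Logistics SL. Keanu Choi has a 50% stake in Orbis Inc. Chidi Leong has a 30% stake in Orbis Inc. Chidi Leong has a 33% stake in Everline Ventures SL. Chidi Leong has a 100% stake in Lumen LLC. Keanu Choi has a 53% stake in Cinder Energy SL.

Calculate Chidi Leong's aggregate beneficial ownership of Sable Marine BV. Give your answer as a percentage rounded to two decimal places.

Chidi reaches Sable along 3 paths.
Via Lumen → Nordquist: 100% × 50% × 88% = 44%.
Via Orbis → Nordquist: 30% × 32% × 88% = 8.448%.
Via Nordquist: 11% × 88% = 9.68%.
Total: 44% + 8.448% + 9.68% = 62.128%.
Rounded: 62.13%.

62.13%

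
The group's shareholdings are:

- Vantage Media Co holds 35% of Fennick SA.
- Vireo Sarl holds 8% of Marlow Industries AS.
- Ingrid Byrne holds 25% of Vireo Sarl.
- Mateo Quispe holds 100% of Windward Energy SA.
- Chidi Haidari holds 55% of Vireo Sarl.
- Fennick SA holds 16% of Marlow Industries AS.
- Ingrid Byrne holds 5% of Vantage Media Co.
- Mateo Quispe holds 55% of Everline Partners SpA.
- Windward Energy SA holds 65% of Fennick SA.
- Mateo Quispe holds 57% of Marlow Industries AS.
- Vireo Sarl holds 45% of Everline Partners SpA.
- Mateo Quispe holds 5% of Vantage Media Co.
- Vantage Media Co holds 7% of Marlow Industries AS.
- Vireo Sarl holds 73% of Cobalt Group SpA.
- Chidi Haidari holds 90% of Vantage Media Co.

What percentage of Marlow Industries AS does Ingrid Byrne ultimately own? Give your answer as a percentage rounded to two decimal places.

2.63%

Ingrid reaches Marlow along 3 paths.
Via Vireo: 25% × 8% = 2%.
Via Vantage: 5% × 7% = 0.35%.
Via Vantage → Fennick: 5% × 35% × 16% = 0.28%.
Total: 2% + 0.35% + 0.28% = 2.63%.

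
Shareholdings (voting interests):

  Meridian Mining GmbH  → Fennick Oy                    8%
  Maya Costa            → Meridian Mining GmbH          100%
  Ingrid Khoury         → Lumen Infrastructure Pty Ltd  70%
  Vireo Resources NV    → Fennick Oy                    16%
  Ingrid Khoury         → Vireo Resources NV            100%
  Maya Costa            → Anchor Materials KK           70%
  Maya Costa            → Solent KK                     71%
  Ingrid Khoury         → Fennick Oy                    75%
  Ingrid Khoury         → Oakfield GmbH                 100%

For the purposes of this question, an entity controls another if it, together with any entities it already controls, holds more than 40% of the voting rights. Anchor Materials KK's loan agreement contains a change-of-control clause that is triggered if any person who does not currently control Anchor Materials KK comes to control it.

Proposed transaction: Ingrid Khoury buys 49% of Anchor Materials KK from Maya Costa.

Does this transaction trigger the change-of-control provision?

The purchase adds only to Ingrid's holdings (Maya's stake shrinks), so Ingrid is the only person who could newly come to control Anchor.
Ingrid holds 100% of Vireo, so Ingrid controls Vireo.
Ingrid holds 70% of Lumen, so Ingrid controls Lumen.
Ingrid holds 100% of Oakfield, so Ingrid controls Oakfield.
Ingrid and Vireo together hold 75% + 16% = 91% of Fennick, so Ingrid controls Fennick.
Neither Ingrid nor any entity Ingrid controls holds any voting interest in Anchor.
So before the transaction, Ingrid does not control Anchor.
After the purchase, Ingrid holds 49% of Anchor directly, and Maya's stake falls to 21%.
Ingrid holds 49% of Anchor, so Ingrid controls Anchor.
Ingrid did not control Anchor before and does after, so the clause is triggered.

Yes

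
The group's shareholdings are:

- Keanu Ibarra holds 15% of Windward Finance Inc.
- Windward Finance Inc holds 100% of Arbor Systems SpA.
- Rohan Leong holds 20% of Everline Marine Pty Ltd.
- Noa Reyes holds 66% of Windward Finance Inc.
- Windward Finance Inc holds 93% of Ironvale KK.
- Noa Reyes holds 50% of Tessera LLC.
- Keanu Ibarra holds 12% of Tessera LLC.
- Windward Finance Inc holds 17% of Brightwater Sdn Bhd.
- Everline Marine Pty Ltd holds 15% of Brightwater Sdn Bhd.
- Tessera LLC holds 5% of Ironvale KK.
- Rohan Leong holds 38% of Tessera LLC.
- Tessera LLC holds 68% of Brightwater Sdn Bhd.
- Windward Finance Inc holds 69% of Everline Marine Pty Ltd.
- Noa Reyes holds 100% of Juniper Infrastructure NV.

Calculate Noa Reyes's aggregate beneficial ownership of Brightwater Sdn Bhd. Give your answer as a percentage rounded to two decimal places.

52.05%

Noa reaches Brightwater along 3 paths.
Via Tessera: 50% × 68% = 34%.
Via Windward: 66% × 17% = 11.22%.
Via Windward → Everline: 66% × 69% × 15% = 6.831%.
Total: 34% + 11.22% + 6.831% = 52.051%.
Rounded: 52.05%.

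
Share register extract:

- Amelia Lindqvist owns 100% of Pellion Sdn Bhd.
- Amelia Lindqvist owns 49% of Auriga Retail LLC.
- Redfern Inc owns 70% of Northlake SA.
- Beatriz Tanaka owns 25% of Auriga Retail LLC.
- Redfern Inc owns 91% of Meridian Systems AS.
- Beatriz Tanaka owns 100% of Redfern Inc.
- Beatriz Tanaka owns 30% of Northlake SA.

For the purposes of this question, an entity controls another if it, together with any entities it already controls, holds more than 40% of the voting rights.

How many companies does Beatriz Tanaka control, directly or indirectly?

Beatriz holds 100% of Redfern, so Beatriz controls Redfern.
Redfern and Beatriz together hold 70% + 30% = 100% of Northlake, so Beatriz controls Northlake.
Redfern holds 91% of Meridian, so Beatriz controls Meridian.
No other company's threshold is met.
Beatriz controls 3 companies.

3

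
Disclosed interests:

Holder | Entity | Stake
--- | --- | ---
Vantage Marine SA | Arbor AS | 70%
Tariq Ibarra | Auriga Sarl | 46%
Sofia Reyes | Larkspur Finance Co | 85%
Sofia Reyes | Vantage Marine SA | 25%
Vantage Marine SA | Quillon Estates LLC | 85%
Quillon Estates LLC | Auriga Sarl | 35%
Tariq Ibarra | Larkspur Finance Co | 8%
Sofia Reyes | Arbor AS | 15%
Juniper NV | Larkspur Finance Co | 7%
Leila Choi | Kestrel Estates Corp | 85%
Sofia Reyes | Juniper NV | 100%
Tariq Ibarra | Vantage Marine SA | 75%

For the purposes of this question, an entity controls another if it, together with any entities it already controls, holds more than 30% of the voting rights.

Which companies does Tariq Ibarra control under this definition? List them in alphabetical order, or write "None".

Arbor AS, Auriga Sarl, Quillon Estates LLC, Vantage Marine SA

Tariq holds 75% of Vantage, so Tariq controls Vantage.
Vantage holds 85% of Quillon, so Tariq controls Quillon.
Vantage holds 70% of Arbor, so Tariq controls Arbor.
Tariq and Quillon together hold 46% + 35% = 81% of Auriga, so Tariq controls Auriga.
No other company's threshold is met.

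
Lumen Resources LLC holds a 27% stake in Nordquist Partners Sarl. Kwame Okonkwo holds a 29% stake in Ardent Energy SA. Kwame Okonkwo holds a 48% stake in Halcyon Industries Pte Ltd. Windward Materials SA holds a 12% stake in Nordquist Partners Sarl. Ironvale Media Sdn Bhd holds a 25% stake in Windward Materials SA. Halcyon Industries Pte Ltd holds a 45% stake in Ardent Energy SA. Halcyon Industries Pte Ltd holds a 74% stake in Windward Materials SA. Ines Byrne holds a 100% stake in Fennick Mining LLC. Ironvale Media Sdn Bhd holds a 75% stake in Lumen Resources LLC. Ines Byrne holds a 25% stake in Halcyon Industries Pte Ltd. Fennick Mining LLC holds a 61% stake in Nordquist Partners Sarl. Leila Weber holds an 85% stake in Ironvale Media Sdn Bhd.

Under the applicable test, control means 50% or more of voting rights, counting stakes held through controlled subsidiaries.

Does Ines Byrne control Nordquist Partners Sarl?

Ines holds 100% of Fennick, so Ines controls Fennick.
Fennick holds 61% of Nordquist, so Ines controls Nordquist.

Yes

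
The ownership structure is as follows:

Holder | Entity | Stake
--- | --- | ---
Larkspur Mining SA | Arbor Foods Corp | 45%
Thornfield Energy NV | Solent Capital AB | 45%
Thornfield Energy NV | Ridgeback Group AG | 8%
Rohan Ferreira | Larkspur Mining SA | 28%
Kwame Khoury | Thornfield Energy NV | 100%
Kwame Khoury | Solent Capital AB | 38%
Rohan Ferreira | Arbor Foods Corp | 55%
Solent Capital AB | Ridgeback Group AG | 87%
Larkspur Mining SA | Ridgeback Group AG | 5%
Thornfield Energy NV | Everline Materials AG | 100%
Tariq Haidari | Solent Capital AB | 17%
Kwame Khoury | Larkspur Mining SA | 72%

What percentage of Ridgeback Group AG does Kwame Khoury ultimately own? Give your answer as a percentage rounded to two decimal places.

83.81%

Kwame reaches Ridgeback along 4 paths.
Via Thornfield: 100% × 8% = 8%.
Via Solent: 38% × 87% = 33.06%.
Via Thornfield → Solent: 100% × 45% × 87% = 39.15%.
Via Larkspur: 72% × 5% = 3.6%.
Total: 8% + 33.06% + 39.15% + 3.6% = 83.81%.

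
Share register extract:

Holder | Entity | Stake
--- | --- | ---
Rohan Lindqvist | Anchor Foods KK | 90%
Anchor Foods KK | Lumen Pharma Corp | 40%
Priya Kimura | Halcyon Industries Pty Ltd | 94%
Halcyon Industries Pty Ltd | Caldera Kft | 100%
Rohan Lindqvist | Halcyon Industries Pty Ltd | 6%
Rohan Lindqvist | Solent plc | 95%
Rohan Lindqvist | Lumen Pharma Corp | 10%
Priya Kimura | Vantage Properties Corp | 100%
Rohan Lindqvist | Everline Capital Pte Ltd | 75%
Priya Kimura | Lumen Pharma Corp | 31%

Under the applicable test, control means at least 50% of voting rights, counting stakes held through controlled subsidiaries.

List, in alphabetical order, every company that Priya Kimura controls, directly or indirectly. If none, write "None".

Priya holds 94% of Halcyon, so Priya controls Halcyon.
Priya holds 100% of Vantage, so Priya controls Vantage.
Halcyon holds 100% of Caldera, so Priya controls Caldera.
No other company's threshold is met.

Caldera Kft, Halcyon Industries Pty Ltd, Vantage Properties Corp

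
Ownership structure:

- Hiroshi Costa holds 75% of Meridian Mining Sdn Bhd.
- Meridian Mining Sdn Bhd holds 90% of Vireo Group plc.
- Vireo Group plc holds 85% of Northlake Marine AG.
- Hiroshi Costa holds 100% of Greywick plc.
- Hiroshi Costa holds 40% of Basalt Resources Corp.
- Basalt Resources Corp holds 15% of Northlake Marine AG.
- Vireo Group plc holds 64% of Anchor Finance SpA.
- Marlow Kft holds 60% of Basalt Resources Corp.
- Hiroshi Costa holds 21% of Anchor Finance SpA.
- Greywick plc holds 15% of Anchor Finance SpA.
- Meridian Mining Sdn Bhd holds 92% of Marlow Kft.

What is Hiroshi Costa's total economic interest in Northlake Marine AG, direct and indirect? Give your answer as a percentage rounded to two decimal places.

69.59%

Hiroshi reaches Northlake along 3 paths.
Via Basalt: 40% × 15% = 6%.
Via Meridian → Marlow → Basalt: 75% × 92% × 60% × 15% = 6.21%.
Via Meridian → Vireo: 75% × 90% × 85% = 57.375%.
Total: 6% + 6.21% + 57.375% = 69.585%.
Rounded: 69.59%.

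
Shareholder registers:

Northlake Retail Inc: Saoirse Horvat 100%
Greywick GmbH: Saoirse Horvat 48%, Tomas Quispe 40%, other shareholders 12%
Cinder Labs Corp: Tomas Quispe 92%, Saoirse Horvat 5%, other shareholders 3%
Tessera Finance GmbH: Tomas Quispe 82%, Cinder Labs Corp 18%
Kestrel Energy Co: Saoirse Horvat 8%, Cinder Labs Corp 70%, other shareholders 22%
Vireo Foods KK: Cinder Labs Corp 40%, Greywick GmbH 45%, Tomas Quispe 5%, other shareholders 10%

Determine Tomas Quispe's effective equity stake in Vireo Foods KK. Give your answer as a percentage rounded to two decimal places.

59.80%

Tomas reaches Vireo along 3 paths.
Via Cinder: 92% × 40% = 36.8%.
Via Greywick: 40% × 45% = 18%.
Direct stake: 5% = 5%.
Total: 36.8% + 18% + 5% = 59.8%.
Rounded: 59.80%.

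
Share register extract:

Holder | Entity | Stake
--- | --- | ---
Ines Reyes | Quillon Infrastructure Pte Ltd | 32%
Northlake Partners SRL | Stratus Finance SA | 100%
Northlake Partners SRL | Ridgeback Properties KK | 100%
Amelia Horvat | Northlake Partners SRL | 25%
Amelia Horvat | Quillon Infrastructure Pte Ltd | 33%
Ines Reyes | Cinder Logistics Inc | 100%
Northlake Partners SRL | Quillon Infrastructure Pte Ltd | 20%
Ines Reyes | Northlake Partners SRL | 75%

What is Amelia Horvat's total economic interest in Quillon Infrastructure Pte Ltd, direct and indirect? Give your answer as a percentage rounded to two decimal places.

Amelia reaches Quillon along 2 paths.
Direct stake: 33% = 33%.
Via Northlake: 25% × 20% = 5%.
Total: 33% + 5% = 38%.
Rounded: 38.00%.

38.00%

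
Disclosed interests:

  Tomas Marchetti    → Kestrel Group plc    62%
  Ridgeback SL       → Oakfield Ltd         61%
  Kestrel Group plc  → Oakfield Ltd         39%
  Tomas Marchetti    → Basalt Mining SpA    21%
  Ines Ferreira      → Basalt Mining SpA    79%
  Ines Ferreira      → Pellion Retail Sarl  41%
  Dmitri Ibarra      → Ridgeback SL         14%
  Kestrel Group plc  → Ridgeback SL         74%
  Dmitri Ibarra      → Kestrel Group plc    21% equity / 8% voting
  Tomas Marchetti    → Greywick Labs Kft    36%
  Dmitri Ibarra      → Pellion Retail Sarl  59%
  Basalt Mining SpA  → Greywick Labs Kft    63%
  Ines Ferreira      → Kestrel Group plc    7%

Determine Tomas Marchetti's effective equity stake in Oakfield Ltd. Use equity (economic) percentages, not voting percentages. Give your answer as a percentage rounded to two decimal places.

Tomas reaches Oakfield along 2 paths.
Via Kestrel: 62% × 39% = 24.18%.
Via Kestrel → Ridgeback: 62% × 74% × 61% = 27.9868%.
Total: 24.18% + 27.9868% = 52.1668%.
Rounded: 52.17%.

52.17%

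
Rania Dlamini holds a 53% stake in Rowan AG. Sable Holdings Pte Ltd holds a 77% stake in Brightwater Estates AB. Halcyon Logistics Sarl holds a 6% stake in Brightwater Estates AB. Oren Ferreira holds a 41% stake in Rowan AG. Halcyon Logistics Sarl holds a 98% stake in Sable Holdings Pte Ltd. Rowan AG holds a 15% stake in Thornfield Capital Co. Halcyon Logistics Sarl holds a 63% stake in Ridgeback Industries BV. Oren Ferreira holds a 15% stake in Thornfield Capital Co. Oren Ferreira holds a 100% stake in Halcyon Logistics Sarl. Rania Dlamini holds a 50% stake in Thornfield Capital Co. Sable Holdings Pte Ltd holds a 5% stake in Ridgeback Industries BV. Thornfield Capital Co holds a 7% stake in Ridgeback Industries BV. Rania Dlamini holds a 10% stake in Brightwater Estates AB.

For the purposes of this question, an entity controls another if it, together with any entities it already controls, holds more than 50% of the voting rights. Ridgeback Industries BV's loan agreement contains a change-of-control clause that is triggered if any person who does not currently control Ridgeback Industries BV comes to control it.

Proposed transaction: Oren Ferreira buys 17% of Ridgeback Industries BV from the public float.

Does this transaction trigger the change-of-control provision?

The purchase changes only Oren's holdings, so Oren is the only person who could newly come to control Ridgeback.
Oren holds 100% of Halcyon, so Oren controls Halcyon.
Halcyon holds 98% of Sable, so Oren controls Sable.
Sable and Halcyon together hold 5% + 63% = 68% of Ridgeback, so Oren controls Ridgeback.
So Oren already controls Ridgeback before the transaction.
After the purchase, Oren holds 17% of Ridgeback directly.
Oren controlled Ridgeback already, so this is not a new person acquiring control; every other person's position is unchanged or reduced.
No new person acquires control, so the clause is not triggered.

No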